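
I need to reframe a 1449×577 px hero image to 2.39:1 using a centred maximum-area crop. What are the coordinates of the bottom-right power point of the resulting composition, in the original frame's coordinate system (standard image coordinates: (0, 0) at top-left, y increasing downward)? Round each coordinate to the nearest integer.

(954, 385)

1449/577 > 2.39/1, so the 2.39:1 crop keeps the full height 577 and trims width to 577 × 2.39/1 = 1379.03 px.
Left offset = (1449 − 1379.03)/2 = 34.99 px; top offset = 0.
Bottom-right is two-thirds across and two-thirds down within the crop:
x = 34.99 + 2 × 1379.03/3 ≈ 954; y = 0.00 + 2 × 577.00/3 ≈ 385.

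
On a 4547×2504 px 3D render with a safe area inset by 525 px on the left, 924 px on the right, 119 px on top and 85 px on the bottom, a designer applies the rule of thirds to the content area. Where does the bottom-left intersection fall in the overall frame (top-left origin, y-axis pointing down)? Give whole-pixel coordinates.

Content width = 4547 − 525 − 924 = 3098 px; content height = 2504 − 119 − 85 = 2300 px.
Bottom-left is one-third across and two-thirds down within the content area.
x = 525 + 1 × 3098/3 = 525 + 1032.67 ≈ 1558
y = 119 + 2 × 2300/3 = 119 + 1533.33 ≈ 1652

(1558, 1652)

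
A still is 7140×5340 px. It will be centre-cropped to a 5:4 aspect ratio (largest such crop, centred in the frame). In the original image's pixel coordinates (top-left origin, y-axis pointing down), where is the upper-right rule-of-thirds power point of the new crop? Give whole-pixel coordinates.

x = 4683 px, y = 1780 px

7140/5340 > 5/4, so the 5:4 crop keeps the full height 5340 and trims width to 5340 × 5/4 = 6675.00 px.
Left offset = (7140 − 6675.00)/2 = 232.50 px; top offset = 0.
Upper-right is two-thirds across and one-third down within the crop:
x = 232.50 + 2 × 6675.00/3 ≈ 4683; y = 0.00 + 1 × 5340.00/3 ≈ 1780.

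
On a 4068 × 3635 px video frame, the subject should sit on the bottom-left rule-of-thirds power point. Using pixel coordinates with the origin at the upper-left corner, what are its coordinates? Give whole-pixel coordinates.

The bottom-left point sits one-third of the way across and two-thirds of the way down.
x = 1 × 4068/3 ≈ 1356; y = 2 × 3635/3 ≈ 2423.

x = 1356 px, y = 2423 px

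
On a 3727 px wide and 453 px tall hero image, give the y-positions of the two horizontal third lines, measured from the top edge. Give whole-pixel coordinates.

151 px and 302 px

453 / 3 = 151, so the horizontal lines sit at one and two thirds of 453.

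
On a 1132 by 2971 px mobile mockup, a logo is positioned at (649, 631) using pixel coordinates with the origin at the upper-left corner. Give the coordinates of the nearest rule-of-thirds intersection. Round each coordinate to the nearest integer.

x = 755 px, y = 990 px

Third lines: x ∈ {377, 755}, y ∈ {990, 1981}.
649 is closer to x = 755; 631 is closer to y = 990.
So the nearest intersection is the upper-right power point.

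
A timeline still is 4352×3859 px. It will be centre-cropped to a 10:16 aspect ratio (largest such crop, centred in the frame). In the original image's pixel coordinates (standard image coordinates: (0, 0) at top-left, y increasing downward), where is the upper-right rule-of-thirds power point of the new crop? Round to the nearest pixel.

4352/3859 > 10/16, so the 10:16 crop keeps the full height 3859 and trims width to 3859 × 10/16 = 2411.88 px.
Left offset = (4352 − 2411.88)/2 = 970.06 px; top offset = 0.
Upper-right is two-thirds across and one-third down within the crop:
x = 970.06 + 2 × 2411.88/3 ≈ 2578; y = 0.00 + 1 × 3859.00/3 ≈ 1286.

x = 2578 px, y = 1286 px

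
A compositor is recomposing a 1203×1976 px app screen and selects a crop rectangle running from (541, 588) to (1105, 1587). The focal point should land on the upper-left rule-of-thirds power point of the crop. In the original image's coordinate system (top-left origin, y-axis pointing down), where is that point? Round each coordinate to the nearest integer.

x = 729 px, y = 921 px

Crop width = 1105 − 541 = 564 px; one third is 188.00 px.
Crop height = 1587 − 588 = 999 px; one third is 333.00 px.
The upper-left point is one-third across and one-third down within the crop:
x = 541 + 1 × 188.00 ≈ 729; y = 588 + 1 × 333.00 ≈ 921.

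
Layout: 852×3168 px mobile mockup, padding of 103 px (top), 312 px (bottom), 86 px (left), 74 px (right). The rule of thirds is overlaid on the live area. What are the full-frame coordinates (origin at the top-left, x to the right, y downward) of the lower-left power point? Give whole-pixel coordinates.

Content width = 852 − 86 − 74 = 692 px; content height = 3168 − 103 − 312 = 2753 px.
Lower-left is one-third across and two-thirds down within the live area.
x = 86 + 1 × 692/3 = 86 + 230.67 ≈ 317
y = 103 + 2 × 2753/3 = 103 + 1835.33 ≈ 1938

(317, 1938)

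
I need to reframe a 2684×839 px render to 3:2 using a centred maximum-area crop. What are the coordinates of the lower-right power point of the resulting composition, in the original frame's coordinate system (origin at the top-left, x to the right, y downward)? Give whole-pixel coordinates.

(1552, 559)

2684/839 > 3/2, so the 3:2 crop keeps the full height 839 and trims width to 839 × 3/2 = 1258.50 px.
Left offset = (2684 − 1258.50)/2 = 712.75 px; top offset = 0.
Lower-right is two-thirds across and two-thirds down within the crop:
x = 712.75 + 2 × 1258.50/3 ≈ 1552; y = 0.00 + 2 × 839.00/3 ≈ 559.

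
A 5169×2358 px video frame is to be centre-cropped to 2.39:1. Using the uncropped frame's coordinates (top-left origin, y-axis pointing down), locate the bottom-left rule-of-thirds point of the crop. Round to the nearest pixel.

x = 1723 px, y = 1539 px

5169/2358 < 2.39/1, so the 2.39:1 crop keeps the full width 5169 and trims height to 5169 × 1/2.39 = 2162.76 px.
Top offset = (2358 − 2162.76)/2 = 97.62 px; left offset = 0.
Bottom-left is one-third across and two-thirds down within the crop:
x = 0.00 + 1 × 5169.00/3 ≈ 1723; y = 97.62 + 2 × 2162.76/3 ≈ 1539.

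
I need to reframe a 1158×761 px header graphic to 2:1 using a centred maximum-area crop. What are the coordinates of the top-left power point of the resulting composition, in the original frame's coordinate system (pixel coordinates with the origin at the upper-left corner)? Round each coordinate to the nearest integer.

1158/761 < 2/1, so the 2:1 crop keeps the full width 1158 and trims height to 1158 × 1/2 = 579.00 px.
Top offset = (761 − 579.00)/2 = 91.00 px; left offset = 0.
Top-left is one-third across and one-third down within the crop:
x = 0.00 + 1 × 1158.00/3 ≈ 386; y = 91.00 + 1 × 579.00/3 ≈ 284.

x = 386 px, y = 284 px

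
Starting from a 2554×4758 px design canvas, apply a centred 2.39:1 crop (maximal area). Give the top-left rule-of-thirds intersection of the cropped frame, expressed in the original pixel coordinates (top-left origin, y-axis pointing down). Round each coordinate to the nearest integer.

x = 851 px, y = 2201 px

2554/4758 < 2.39/1, so the 2.39:1 crop keeps the full width 2554 and trims height to 2554 × 1/2.39 = 1068.62 px.
Top offset = (4758 − 1068.62)/2 = 1844.69 px; left offset = 0.
Top-left is one-third across and one-third down within the crop:
x = 0.00 + 1 × 2554.00/3 ≈ 851; y = 1844.69 + 1 × 1068.62/3 ≈ 2201.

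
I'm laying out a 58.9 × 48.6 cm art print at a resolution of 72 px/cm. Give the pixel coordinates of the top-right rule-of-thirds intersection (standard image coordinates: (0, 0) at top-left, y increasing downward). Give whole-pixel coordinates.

(2827, 1166)

In pixels the canvas is 58.9 × 72 = 4240.8 wide and 48.6 × 72 = 3499.2 tall.
The top-right point is two-thirds across and one-third down:
x = 2 × 4240.8/3 ≈ 2827; y = 1 × 3499.2/3 ≈ 1166.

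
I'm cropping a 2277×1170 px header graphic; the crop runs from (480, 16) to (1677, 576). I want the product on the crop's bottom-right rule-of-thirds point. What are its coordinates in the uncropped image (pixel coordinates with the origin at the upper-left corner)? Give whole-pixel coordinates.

(1278, 389)

Crop width = 1677 − 480 = 1197 px; one third is 399.00 px.
Crop height = 576 − 16 = 560 px; one third is 186.67 px.
The bottom-right point is two-thirds across and two-thirds down within the crop:
x = 480 + 2 × 399.00 ≈ 1278; y = 16 + 2 × 186.67 ≈ 389.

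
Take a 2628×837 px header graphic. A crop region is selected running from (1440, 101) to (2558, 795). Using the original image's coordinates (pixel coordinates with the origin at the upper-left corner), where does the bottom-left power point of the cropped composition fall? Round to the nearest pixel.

(1813, 564)

Crop width = 2558 − 1440 = 1118 px; one third is 372.67 px.
Crop height = 795 − 101 = 694 px; one third is 231.33 px.
The bottom-left point is one-third across and two-thirds down within the crop:
x = 1440 + 1 × 372.67 ≈ 1813; y = 101 + 2 × 231.33 ≈ 564.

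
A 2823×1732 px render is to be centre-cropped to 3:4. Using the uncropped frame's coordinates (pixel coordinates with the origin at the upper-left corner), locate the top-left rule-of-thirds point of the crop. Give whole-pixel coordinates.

(1195, 577)

2823/1732 > 3/4, so the 3:4 crop keeps the full height 1732 and trims width to 1732 × 3/4 = 1299.00 px.
Left offset = (2823 − 1299.00)/2 = 762.00 px; top offset = 0.
Top-left is one-third across and one-third down within the crop:
x = 762.00 + 1 × 1299.00/3 ≈ 1195; y = 0.00 + 1 × 1732.00/3 ≈ 577.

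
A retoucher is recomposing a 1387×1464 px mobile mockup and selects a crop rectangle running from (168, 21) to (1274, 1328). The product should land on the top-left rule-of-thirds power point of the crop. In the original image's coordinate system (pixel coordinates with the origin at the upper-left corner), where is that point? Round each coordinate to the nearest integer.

(537, 457)

Crop width = 1274 − 168 = 1106 px; one third is 368.67 px.
Crop height = 1328 − 21 = 1307 px; one third is 435.67 px.
The top-left point is one-third across and one-third down within the crop:
x = 168 + 1 × 368.67 ≈ 537; y = 21 + 1 × 435.67 ≈ 457.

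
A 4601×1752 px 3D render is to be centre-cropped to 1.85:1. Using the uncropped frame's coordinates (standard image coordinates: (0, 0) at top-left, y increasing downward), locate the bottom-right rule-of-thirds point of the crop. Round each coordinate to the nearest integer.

(2841, 1168)

4601/1752 > 1.85/1, so the 1.85:1 crop keeps the full height 1752 and trims width to 1752 × 1.85/1 = 3241.20 px.
Left offset = (4601 − 3241.20)/2 = 679.90 px; top offset = 0.
Bottom-right is two-thirds across and two-thirds down within the crop:
x = 679.90 + 2 × 3241.20/3 ≈ 2841; y = 0.00 + 2 × 1752.00/3 ≈ 1168.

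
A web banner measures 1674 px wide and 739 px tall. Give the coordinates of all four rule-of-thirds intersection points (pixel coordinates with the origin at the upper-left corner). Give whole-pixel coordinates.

One third of 1674 is 558; one third of 739 is 246.33.
Vertical third lines at x = 558 and x = 1116; horizontal third lines at y = 246 and y = 493.

(558, 246), (1116, 246), (558, 493), (1116, 493)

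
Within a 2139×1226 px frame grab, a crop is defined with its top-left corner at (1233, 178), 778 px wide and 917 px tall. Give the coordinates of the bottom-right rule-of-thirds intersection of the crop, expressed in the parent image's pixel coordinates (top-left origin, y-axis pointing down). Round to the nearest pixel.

(1752, 789)

One third of the crop width 778 is 259.33 px.
One third of the crop height 917 is 305.67 px.
The bottom-right point is two-thirds across and two-thirds down within the crop:
x = 1233 + 2 × 259.33 ≈ 1752; y = 178 + 2 × 305.67 ≈ 789.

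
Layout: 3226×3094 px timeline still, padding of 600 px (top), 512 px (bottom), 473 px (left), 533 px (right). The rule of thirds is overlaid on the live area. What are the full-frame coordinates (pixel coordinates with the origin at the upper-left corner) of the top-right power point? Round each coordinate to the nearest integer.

Content width = 3226 − 473 − 533 = 2220 px; content height = 3094 − 600 − 512 = 1982 px.
Top-right is two-thirds across and one-third down within the live area.
x = 473 + 2 × 2220/3 = 473 + 1480.00 ≈ 1953
y = 600 + 1 × 1982/3 = 600 + 660.67 ≈ 1261

x = 1953 px, y = 1261 px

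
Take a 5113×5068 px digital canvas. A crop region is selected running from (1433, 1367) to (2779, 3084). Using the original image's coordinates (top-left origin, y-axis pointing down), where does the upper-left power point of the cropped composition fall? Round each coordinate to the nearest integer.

Crop width = 2779 − 1433 = 1346 px; one third is 448.67 px.
Crop height = 3084 − 1367 = 1717 px; one third is 572.33 px.
The upper-left point is one-third across and one-third down within the crop:
x = 1433 + 1 × 448.67 ≈ 1882; y = 1367 + 1 × 572.33 ≈ 1939.

(1882, 1939)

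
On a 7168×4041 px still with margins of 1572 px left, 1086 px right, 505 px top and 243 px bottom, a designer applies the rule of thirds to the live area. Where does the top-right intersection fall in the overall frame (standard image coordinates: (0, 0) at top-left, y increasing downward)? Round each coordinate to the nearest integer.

x = 4579 px, y = 1603 px

Content width = 7168 − 1572 − 1086 = 4510 px; content height = 4041 − 505 − 243 = 3293 px.
Top-right is two-thirds across and one-third down within the live area.
x = 1572 + 2 × 4510/3 = 1572 + 3006.67 ≈ 4579
y = 505 + 1 × 3293/3 = 505 + 1097.67 ≈ 1603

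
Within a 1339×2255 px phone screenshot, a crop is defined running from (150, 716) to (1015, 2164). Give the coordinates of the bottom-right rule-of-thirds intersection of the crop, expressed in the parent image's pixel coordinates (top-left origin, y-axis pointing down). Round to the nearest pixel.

Crop width = 1015 − 150 = 865 px; one third is 288.33 px.
Crop height = 2164 − 716 = 1448 px; one third is 482.67 px.
The bottom-right point is two-thirds across and two-thirds down within the crop:
x = 150 + 2 × 288.33 ≈ 727; y = 716 + 2 × 482.67 ≈ 1681.

(727, 1681)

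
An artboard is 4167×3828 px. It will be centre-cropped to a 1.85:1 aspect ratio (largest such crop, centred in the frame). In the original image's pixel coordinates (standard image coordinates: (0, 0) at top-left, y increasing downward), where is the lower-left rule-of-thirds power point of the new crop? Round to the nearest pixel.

x = 1389 px, y = 2289 px

4167/3828 < 1.85/1, so the 1.85:1 crop keeps the full width 4167 and trims height to 4167 × 1/1.85 = 2252.43 px.
Top offset = (3828 − 2252.43)/2 = 787.78 px; left offset = 0.
Lower-left is one-third across and two-thirds down within the crop:
x = 0.00 + 1 × 4167.00/3 ≈ 1389; y = 787.78 + 2 × 2252.43/3 ≈ 2289.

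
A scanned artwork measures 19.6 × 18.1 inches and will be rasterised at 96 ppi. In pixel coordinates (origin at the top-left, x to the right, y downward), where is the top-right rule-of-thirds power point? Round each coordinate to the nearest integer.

In pixels the canvas is 19.6 × 96 = 1881.6 wide and 18.1 × 96 = 1737.6 tall.
The top-right point is two-thirds across and one-third down:
x = 2 × 1881.6/3 ≈ 1254; y = 1 × 1737.6/3 ≈ 579.

(1254, 579)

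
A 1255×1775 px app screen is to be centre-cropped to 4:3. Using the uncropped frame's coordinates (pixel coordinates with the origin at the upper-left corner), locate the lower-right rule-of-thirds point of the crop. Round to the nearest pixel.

1255/1775 < 4/3, so the 4:3 crop keeps the full width 1255 and trims height to 1255 × 3/4 = 941.25 px.
Top offset = (1775 − 941.25)/2 = 416.88 px; left offset = 0.
Lower-right is two-thirds across and two-thirds down within the crop:
x = 0.00 + 2 × 1255.00/3 ≈ 837; y = 416.88 + 2 × 941.25/3 ≈ 1044.

(837, 1044)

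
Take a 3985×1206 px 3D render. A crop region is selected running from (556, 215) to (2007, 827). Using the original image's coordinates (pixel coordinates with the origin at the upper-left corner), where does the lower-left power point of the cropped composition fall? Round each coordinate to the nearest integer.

(1040, 623)

Crop width = 2007 − 556 = 1451 px; one third is 483.67 px.
Crop height = 827 − 215 = 612 px; one third is 204.00 px.
The lower-left point is one-third across and two-thirds down within the crop:
x = 556 + 1 × 483.67 ≈ 1040; y = 215 + 2 × 204.00 ≈ 623.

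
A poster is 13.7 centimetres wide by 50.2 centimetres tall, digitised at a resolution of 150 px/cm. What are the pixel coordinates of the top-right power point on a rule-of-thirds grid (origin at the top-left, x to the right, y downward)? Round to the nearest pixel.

In pixels the canvas is 13.7 × 150 = 2055 wide and 50.2 × 150 = 7530 tall.
The top-right point is two-thirds across and one-third down:
x = 2 × 2055/3 ≈ 1370; y = 1 × 7530/3 ≈ 2510.

x = 1370 px, y = 2510 px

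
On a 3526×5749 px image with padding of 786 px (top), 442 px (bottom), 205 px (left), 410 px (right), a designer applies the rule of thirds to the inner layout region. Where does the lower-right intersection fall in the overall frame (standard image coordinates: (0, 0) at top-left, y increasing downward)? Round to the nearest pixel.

Content width = 3526 − 205 − 410 = 2911 px; content height = 5749 − 786 − 442 = 4521 px.
Lower-right is two-thirds across and two-thirds down within the inner layout region.
x = 205 + 2 × 2911/3 = 205 + 1940.67 ≈ 2146
y = 786 + 2 × 4521/3 = 786 + 3014.00 ≈ 3800

(2146, 3800)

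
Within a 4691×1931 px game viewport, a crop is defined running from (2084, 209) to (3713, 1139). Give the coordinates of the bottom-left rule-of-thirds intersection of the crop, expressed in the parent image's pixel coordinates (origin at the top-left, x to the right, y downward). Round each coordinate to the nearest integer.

(2627, 829)

Crop width = 3713 − 2084 = 1629 px; one third is 543.00 px.
Crop height = 1139 − 209 = 930 px; one third is 310.00 px.
The bottom-left point is one-third across and two-thirds down within the crop:
x = 2084 + 1 × 543.00 ≈ 2627; y = 209 + 2 × 310.00 ≈ 829.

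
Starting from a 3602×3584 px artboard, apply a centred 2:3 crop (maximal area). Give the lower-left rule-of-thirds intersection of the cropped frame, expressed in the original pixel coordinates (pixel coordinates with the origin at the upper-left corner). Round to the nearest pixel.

x = 1403 px, y = 2389 px

3602/3584 > 2/3, so the 2:3 crop keeps the full height 3584 and trims width to 3584 × 2/3 = 2389.33 px.
Left offset = (3602 − 2389.33)/2 = 606.33 px; top offset = 0.
Lower-left is one-third across and two-thirds down within the crop:
x = 606.33 + 1 × 2389.33/3 ≈ 1403; y = 0.00 + 2 × 3584.00/3 ≈ 2389.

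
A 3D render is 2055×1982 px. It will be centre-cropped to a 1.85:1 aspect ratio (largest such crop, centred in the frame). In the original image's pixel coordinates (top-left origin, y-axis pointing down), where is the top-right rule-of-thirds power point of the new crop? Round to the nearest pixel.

x = 1370 px, y = 806 px

2055/1982 < 1.85/1, so the 1.85:1 crop keeps the full width 2055 and trims height to 2055 × 1/1.85 = 1110.81 px.
Top offset = (1982 − 1110.81)/2 = 435.59 px; left offset = 0.
Top-right is two-thirds across and one-third down within the crop:
x = 0.00 + 2 × 2055.00/3 ≈ 1370; y = 435.59 + 1 × 1110.81/3 ≈ 806.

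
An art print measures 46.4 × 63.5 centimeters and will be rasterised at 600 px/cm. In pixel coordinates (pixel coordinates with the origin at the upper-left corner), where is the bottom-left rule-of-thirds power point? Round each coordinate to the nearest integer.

(9280, 25400)

In pixels the canvas is 46.4 × 600 = 27840 wide and 63.5 × 600 = 38100 tall.
The bottom-left point is one-third across and two-thirds down:
x = 1 × 27840/3 ≈ 9280; y = 2 × 38100/3 ≈ 25400.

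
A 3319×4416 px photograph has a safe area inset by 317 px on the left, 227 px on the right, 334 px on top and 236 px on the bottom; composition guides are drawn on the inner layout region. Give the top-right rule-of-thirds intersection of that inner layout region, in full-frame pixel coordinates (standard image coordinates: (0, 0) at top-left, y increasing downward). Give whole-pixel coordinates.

Content width = 3319 − 317 − 227 = 2775 px; content height = 4416 − 334 − 236 = 3846 px.
Top-right is two-thirds across and one-third down within the inner layout region.
x = 317 + 2 × 2775/3 = 317 + 1850.00 ≈ 2167
y = 334 + 1 × 3846/3 = 334 + 1282.00 ≈ 1616

x = 2167 px, y = 1616 px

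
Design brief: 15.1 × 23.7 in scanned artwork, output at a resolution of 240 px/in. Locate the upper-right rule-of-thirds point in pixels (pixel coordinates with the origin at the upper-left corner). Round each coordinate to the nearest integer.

(2416, 1896)

In pixels the canvas is 15.1 × 240 = 3624 wide and 23.7 × 240 = 5688 tall.
The upper-right point is two-thirds across and one-third down:
x = 2 × 3624/3 ≈ 2416; y = 1 × 5688/3 ≈ 1896.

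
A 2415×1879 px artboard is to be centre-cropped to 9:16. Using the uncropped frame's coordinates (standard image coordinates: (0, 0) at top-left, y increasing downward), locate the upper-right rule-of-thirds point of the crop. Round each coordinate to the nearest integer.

x = 1384 px, y = 626 px

2415/1879 > 9/16, so the 9:16 crop keeps the full height 1879 and trims width to 1879 × 9/16 = 1056.94 px.
Left offset = (2415 − 1056.94)/2 = 679.03 px; top offset = 0.
Upper-right is two-thirds across and one-third down within the crop:
x = 679.03 + 2 × 1056.94/3 ≈ 1384; y = 0.00 + 1 × 1879.00/3 ≈ 626.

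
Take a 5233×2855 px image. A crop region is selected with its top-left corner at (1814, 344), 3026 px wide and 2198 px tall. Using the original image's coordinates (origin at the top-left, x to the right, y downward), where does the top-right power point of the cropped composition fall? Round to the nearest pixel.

x = 3831 px, y = 1077 px

One third of the crop width 3026 is 1008.67 px.
One third of the crop height 2198 is 732.67 px.
The top-right point is two-thirds across and one-third down within the crop:
x = 1814 + 2 × 1008.67 ≈ 3831; y = 344 + 1 × 732.67 ≈ 1077.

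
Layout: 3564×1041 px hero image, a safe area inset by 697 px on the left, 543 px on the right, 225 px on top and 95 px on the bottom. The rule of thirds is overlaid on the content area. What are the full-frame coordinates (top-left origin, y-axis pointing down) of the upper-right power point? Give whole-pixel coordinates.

Content width = 3564 − 697 − 543 = 2324 px; content height = 1041 − 225 − 95 = 721 px.
Upper-right is two-thirds across and one-third down within the content area.
x = 697 + 2 × 2324/3 = 697 + 1549.33 ≈ 2246
y = 225 + 1 × 721/3 = 225 + 240.33 ≈ 465

x = 2246 px, y = 465 px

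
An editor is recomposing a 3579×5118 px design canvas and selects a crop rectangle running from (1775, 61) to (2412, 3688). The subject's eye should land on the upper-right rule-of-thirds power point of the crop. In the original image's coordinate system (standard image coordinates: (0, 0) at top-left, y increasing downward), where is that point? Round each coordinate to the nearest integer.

x = 2200 px, y = 1270 px

Crop width = 2412 − 1775 = 637 px; one third is 212.33 px.
Crop height = 3688 − 61 = 3627 px; one third is 1209.00 px.
The upper-right point is two-thirds across and one-third down within the crop:
x = 1775 + 2 × 212.33 ≈ 2200; y = 61 + 1 × 1209.00 ≈ 1270.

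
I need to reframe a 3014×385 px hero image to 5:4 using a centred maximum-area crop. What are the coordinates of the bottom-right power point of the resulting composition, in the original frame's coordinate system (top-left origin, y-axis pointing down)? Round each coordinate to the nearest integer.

3014/385 > 5/4, so the 5:4 crop keeps the full height 385 and trims width to 385 × 5/4 = 481.25 px.
Left offset = (3014 − 481.25)/2 = 1266.38 px; top offset = 0.
Bottom-right is two-thirds across and two-thirds down within the crop:
x = 1266.38 + 2 × 481.25/3 ≈ 1587; y = 0.00 + 2 × 385.00/3 ≈ 257.

x = 1587 px, y = 257 px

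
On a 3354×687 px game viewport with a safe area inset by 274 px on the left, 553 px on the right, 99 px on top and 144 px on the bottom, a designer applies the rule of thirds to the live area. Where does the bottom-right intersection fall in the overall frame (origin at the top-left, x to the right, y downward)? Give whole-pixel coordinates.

Content width = 3354 − 274 − 553 = 2527 px; content height = 687 − 99 − 144 = 444 px.
Bottom-right is two-thirds across and two-thirds down within the live area.
x = 274 + 2 × 2527/3 = 274 + 1684.67 ≈ 1959
y = 99 + 2 × 444/3 = 99 + 296.00 ≈ 395

(1959, 395)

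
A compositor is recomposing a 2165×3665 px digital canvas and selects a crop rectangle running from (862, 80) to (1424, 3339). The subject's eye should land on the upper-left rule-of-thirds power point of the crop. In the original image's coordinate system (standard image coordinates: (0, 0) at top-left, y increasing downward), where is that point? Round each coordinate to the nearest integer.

Crop width = 1424 − 862 = 562 px; one third is 187.33 px.
Crop height = 3339 − 80 = 3259 px; one third is 1086.33 px.
The upper-left point is one-third across and one-third down within the crop:
x = 862 + 1 × 187.33 ≈ 1049; y = 80 + 1 × 1086.33 ≈ 1166.

(1049, 1166)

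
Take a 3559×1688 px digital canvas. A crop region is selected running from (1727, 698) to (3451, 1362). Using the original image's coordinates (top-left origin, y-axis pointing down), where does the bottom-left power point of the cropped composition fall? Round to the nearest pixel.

Crop width = 3451 − 1727 = 1724 px; one third is 574.67 px.
Crop height = 1362 − 698 = 664 px; one third is 221.33 px.
The bottom-left point is one-third across and two-thirds down within the crop:
x = 1727 + 1 × 574.67 ≈ 2302; y = 698 + 2 × 221.33 ≈ 1141.

x = 2302 px, y = 1141 px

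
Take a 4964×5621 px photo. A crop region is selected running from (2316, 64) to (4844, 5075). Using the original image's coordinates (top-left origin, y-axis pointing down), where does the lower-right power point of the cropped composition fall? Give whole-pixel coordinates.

(4001, 3405)

Crop width = 4844 − 2316 = 2528 px; one third is 842.67 px.
Crop height = 5075 − 64 = 5011 px; one third is 1670.33 px.
The lower-right point is two-thirds across and two-thirds down within the crop:
x = 2316 + 2 × 842.67 ≈ 4001; y = 64 + 2 × 1670.33 ≈ 3405.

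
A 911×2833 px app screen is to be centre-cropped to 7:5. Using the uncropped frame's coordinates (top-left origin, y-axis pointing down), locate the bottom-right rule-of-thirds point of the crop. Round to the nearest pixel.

911/2833 < 7/5, so the 7:5 crop keeps the full width 911 and trims height to 911 × 5/7 = 650.71 px.
Top offset = (2833 − 650.71)/2 = 1091.14 px; left offset = 0.
Bottom-right is two-thirds across and two-thirds down within the crop:
x = 0.00 + 2 × 911.00/3 ≈ 607; y = 1091.14 + 2 × 650.71/3 ≈ 1525.

(607, 1525)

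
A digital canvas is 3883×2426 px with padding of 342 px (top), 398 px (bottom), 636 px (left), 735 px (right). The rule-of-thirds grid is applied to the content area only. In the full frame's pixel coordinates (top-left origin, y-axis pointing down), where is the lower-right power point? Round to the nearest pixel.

(2311, 1466)

Content width = 3883 − 636 − 735 = 2512 px; content height = 2426 − 342 − 398 = 1686 px.
Lower-right is two-thirds across and two-thirds down within the content area.
x = 636 + 2 × 2512/3 = 636 + 1674.67 ≈ 2311
y = 342 + 2 × 1686/3 = 342 + 1124.00 ≈ 1466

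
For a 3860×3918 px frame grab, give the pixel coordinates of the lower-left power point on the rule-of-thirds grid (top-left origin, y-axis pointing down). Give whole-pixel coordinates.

The lower-left point sits one-third of the way across and two-thirds of the way down.
x = 1 × 3860/3 ≈ 1287; y = 2 × 3918/3 ≈ 2612.

(1287, 2612)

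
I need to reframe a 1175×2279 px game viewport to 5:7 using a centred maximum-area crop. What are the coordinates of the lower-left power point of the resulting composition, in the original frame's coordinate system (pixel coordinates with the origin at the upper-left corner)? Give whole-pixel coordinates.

(392, 1414)

1175/2279 < 5/7, so the 5:7 crop keeps the full width 1175 and trims height to 1175 × 7/5 = 1645.00 px.
Top offset = (2279 − 1645.00)/2 = 317.00 px; left offset = 0.
Lower-left is one-third across and two-thirds down within the crop:
x = 0.00 + 1 × 1175.00/3 ≈ 392; y = 317.00 + 2 × 1645.00/3 ≈ 1414.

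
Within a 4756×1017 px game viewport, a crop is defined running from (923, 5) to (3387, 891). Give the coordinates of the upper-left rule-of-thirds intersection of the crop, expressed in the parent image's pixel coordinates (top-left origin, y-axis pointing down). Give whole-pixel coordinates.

Crop width = 3387 − 923 = 2464 px; one third is 821.33 px.
Crop height = 891 − 5 = 886 px; one third is 295.33 px.
The upper-left point is one-third across and one-third down within the crop:
x = 923 + 1 × 821.33 ≈ 1744; y = 5 + 1 × 295.33 ≈ 300.

(1744, 300)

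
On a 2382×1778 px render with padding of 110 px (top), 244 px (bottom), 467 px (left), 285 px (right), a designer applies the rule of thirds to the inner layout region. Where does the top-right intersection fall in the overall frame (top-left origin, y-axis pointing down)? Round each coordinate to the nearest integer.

(1554, 585)

Content width = 2382 − 467 − 285 = 1630 px; content height = 1778 − 110 − 244 = 1424 px.
Top-right is two-thirds across and one-third down within the inner layout region.
x = 467 + 2 × 1630/3 = 467 + 1086.67 ≈ 1554
y = 110 + 1 × 1424/3 = 110 + 474.67 ≈ 585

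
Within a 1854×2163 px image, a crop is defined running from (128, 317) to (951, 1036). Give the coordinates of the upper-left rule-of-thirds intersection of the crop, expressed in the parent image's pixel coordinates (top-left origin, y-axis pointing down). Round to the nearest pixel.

Crop width = 951 − 128 = 823 px; one third is 274.33 px.
Crop height = 1036 − 317 = 719 px; one third is 239.67 px.
The upper-left point is one-third across and one-third down within the crop:
x = 128 + 1 × 274.33 ≈ 402; y = 317 + 1 × 239.67 ≈ 557.

x = 402 px, y = 557 px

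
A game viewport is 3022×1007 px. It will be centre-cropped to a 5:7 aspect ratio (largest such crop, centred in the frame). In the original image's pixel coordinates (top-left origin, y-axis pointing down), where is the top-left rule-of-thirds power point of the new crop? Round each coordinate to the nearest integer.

x = 1391 px, y = 336 px

3022/1007 > 5/7, so the 5:7 crop keeps the full height 1007 and trims width to 1007 × 5/7 = 719.29 px.
Left offset = (3022 − 719.29)/2 = 1151.36 px; top offset = 0.
Top-left is one-third across and one-third down within the crop:
x = 1151.36 + 1 × 719.29/3 ≈ 1391; y = 0.00 + 1 × 1007.00/3 ≈ 336.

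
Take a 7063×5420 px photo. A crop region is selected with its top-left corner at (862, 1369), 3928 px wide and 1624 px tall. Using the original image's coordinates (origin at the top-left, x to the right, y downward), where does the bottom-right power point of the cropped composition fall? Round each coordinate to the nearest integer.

(3481, 2452)

One third of the crop width 3928 is 1309.33 px.
One third of the crop height 1624 is 541.33 px.
The bottom-right point is two-thirds across and two-thirds down within the crop:
x = 862 + 2 × 1309.33 ≈ 3481; y = 1369 + 2 × 541.33 ≈ 2452.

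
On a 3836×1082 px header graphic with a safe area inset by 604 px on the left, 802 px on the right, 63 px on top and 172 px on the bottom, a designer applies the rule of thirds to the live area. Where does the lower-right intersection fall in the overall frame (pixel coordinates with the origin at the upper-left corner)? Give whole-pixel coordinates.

Content width = 3836 − 604 − 802 = 2430 px; content height = 1082 − 63 − 172 = 847 px.
Lower-right is two-thirds across and two-thirds down within the live area.
x = 604 + 2 × 2430/3 = 604 + 1620.00 ≈ 2224
y = 63 + 2 × 847/3 = 63 + 564.67 ≈ 628

x = 2224 px, y = 628 px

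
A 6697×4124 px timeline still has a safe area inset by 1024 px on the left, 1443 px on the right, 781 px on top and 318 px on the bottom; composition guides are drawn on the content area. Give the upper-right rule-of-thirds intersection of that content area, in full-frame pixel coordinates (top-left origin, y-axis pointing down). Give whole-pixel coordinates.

(3844, 1789)

Content width = 6697 − 1024 − 1443 = 4230 px; content height = 4124 − 781 − 318 = 3025 px.
Upper-right is two-thirds across and one-third down within the content area.
x = 1024 + 2 × 4230/3 = 1024 + 2820.00 ≈ 3844
y = 781 + 1 × 3025/3 = 781 + 1008.33 ≈ 1789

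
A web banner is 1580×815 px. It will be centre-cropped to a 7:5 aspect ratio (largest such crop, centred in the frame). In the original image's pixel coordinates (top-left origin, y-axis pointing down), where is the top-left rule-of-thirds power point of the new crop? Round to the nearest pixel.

(600, 272)

1580/815 > 7/5, so the 7:5 crop keeps the full height 815 and trims width to 815 × 7/5 = 1141.00 px.
Left offset = (1580 − 1141.00)/2 = 219.50 px; top offset = 0.
Top-left is one-third across and one-third down within the crop:
x = 219.50 + 1 × 1141.00/3 ≈ 600; y = 0.00 + 1 × 815.00/3 ≈ 272.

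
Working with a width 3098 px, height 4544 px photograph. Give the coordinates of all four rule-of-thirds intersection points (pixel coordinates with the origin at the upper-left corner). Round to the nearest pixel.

(1033, 1515), (2065, 1515), (1033, 3029), (2065, 3029)

One third of 3098 is 1032.67; one third of 4544 is 1514.67.
Vertical third lines at x = 1033 and x = 2065; horizontal third lines at y = 1515 and y = 3029.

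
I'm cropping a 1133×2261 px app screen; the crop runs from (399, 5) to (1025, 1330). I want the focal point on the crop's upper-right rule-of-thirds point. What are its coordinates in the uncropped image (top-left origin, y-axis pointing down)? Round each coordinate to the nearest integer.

x = 816 px, y = 447 px

Crop width = 1025 − 399 = 626 px; one third is 208.67 px.
Crop height = 1330 − 5 = 1325 px; one third is 441.67 px.
The upper-right point is two-thirds across and one-third down within the crop:
x = 399 + 2 × 208.67 ≈ 816; y = 5 + 1 × 441.67 ≈ 447.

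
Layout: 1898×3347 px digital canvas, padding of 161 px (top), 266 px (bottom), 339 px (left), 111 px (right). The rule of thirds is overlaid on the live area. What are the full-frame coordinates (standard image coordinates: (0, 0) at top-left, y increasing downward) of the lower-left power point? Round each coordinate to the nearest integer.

(822, 2108)

Content width = 1898 − 339 − 111 = 1448 px; content height = 3347 − 161 − 266 = 2920 px.
Lower-left is one-third across and two-thirds down within the live area.
x = 339 + 1 × 1448/3 = 339 + 482.67 ≈ 822
y = 161 + 2 × 2920/3 = 161 + 1946.67 ≈ 2108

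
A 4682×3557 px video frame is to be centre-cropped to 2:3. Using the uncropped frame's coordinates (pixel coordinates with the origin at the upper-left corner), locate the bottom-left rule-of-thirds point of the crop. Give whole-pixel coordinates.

4682/3557 > 2/3, so the 2:3 crop keeps the full height 3557 and trims width to 3557 × 2/3 = 2371.33 px.
Left offset = (4682 − 2371.33)/2 = 1155.33 px; top offset = 0.
Bottom-left is one-third across and two-thirds down within the crop:
x = 1155.33 + 1 × 2371.33/3 ≈ 1946; y = 0.00 + 2 × 3557.00/3 ≈ 2371.

x = 1946 px, y = 2371 px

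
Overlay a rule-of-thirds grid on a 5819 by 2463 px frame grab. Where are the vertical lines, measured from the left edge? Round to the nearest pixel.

5819 / 3 = 1939.67, so the vertical lines sit at one and two thirds of 5819.

x = 1940 px and x = 3879 px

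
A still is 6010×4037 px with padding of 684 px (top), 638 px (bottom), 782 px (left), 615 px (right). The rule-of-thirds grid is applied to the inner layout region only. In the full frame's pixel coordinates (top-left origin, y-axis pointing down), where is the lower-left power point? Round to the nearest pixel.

x = 2320 px, y = 2494 px

Content width = 6010 − 782 − 615 = 4613 px; content height = 4037 − 684 − 638 = 2715 px.
Lower-left is one-third across and two-thirds down within the inner layout region.
x = 782 + 1 × 4613/3 = 782 + 1537.67 ≈ 2320
y = 684 + 2 × 2715/3 = 684 + 1810.00 ≈ 2494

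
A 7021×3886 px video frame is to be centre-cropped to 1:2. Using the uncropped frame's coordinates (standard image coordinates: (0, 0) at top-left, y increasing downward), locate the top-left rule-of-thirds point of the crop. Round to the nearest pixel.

7021/3886 > 1/2, so the 1:2 crop keeps the full height 3886 and trims width to 3886 × 1/2 = 1943.00 px.
Left offset = (7021 − 1943.00)/2 = 2539.00 px; top offset = 0.
Top-left is one-third across and one-third down within the crop:
x = 2539.00 + 1 × 1943.00/3 ≈ 3187; y = 0.00 + 1 × 3886.00/3 ≈ 1295.

(3187, 1295)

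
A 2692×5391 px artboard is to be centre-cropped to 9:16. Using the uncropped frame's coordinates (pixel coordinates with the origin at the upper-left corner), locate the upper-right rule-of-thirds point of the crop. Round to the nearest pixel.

2692/5391 < 9/16, so the 9:16 crop keeps the full width 2692 and trims height to 2692 × 16/9 = 4785.78 px.
Top offset = (5391 − 4785.78)/2 = 302.61 px; left offset = 0.
Upper-right is two-thirds across and one-third down within the crop:
x = 0.00 + 2 × 2692.00/3 ≈ 1795; y = 302.61 + 1 × 4785.78/3 ≈ 1898.

x = 1795 px, y = 1898 px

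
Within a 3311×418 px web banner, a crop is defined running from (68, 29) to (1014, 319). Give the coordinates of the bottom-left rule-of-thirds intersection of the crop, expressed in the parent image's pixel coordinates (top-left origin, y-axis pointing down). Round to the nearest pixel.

Crop width = 1014 − 68 = 946 px; one third is 315.33 px.
Crop height = 319 − 29 = 290 px; one third is 96.67 px.
The bottom-left point is one-third across and two-thirds down within the crop:
x = 68 + 1 × 315.33 ≈ 383; y = 29 + 2 × 96.67 ≈ 222.

(383, 222)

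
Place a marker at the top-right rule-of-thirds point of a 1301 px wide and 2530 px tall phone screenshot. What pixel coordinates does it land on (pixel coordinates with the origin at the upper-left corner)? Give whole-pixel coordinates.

The top-right point sits two-thirds of the way across and one-third of the way down.
x = 2 × 1301/3 ≈ 867; y = 1 × 2530/3 ≈ 843.

(867, 843)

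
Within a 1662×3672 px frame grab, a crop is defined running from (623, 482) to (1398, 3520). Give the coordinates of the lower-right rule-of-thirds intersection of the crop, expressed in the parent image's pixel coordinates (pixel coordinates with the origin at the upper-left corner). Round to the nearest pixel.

x = 1140 px, y = 2507 px

Crop width = 1398 − 623 = 775 px; one third is 258.33 px.
Crop height = 3520 − 482 = 3038 px; one third is 1012.67 px.
The lower-right point is two-thirds across and two-thirds down within the crop:
x = 623 + 2 × 258.33 ≈ 1140; y = 482 + 2 × 1012.67 ≈ 2507.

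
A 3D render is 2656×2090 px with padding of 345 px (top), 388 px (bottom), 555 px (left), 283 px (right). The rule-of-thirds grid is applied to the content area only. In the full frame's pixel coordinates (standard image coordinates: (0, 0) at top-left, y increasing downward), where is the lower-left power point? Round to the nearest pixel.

(1161, 1250)

Content width = 2656 − 555 − 283 = 1818 px; content height = 2090 − 345 − 388 = 1357 px.
Lower-left is one-third across and two-thirds down within the content area.
x = 555 + 1 × 1818/3 = 555 + 606.00 ≈ 1161
y = 345 + 2 × 1357/3 = 345 + 904.67 ≈ 1250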